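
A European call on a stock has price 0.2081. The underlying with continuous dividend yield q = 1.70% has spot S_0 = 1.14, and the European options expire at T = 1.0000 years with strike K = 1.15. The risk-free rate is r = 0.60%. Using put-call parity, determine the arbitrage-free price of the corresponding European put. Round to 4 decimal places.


Answer: Put price = 0.2304

Derivation:
Put-call parity: C - P = S_0 * exp(-qT) - K * exp(-rT).
S_0 * exp(-qT) = 1.1400 * 0.98314368 = 1.12078380
K * exp(-rT) = 1.1500 * 0.99401796 = 1.14312066
P = C - S*exp(-qT) + K*exp(-rT)
P = 0.2081 - 1.12078380 + 1.14312066 = 0.2304


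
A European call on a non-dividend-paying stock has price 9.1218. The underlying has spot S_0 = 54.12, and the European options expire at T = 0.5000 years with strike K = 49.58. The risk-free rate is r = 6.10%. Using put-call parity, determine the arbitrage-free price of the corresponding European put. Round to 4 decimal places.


Answer: Put price = 3.0924

Derivation:
Put-call parity: C - P = S_0 * exp(-qT) - K * exp(-rT).
S_0 * exp(-qT) = 54.1200 * 1.00000000 = 54.12000000
K * exp(-rT) = 49.5800 * 0.96996043 = 48.09063822
P = C - S*exp(-qT) + K*exp(-rT)
P = 9.1218 - 54.12000000 + 48.09063822 = 3.0924


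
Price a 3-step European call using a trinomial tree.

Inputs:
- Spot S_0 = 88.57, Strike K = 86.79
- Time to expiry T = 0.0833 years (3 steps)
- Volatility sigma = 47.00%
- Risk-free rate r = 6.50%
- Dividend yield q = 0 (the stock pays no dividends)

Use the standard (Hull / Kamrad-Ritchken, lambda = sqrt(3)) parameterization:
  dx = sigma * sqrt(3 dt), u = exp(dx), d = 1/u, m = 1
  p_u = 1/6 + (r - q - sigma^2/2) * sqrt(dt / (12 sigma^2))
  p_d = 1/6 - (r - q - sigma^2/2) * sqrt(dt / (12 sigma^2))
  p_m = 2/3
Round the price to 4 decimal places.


Answer: Price = V(0,0) = 5.7947

Derivation:
dt = T/N = 0.027767; dx = sigma*sqrt(3*dt) = 0.135650
u = exp(dx) = 1.145281; d = 1/u = 0.873148
p_u = 0.162015, p_m = 0.666667, p_d = 0.171318
Discount per step: exp(-r*dt) = 0.998197
Stock lattice S(k, j) with j the centered position index:
  k=0: S(0,+0) = 88.5700
  k=1: S(1,-1) = 77.3347; S(1,+0) = 88.5700; S(1,+1) = 101.4376
  k=2: S(2,-2) = 67.5247; S(2,-1) = 77.3347; S(2,+0) = 88.5700; S(2,+1) = 101.4376; S(2,+2) = 116.1745
  k=3: S(3,-3) = 58.9590; S(3,-2) = 67.5247; S(3,-1) = 77.3347; S(3,+0) = 88.5700; S(3,+1) = 101.4376; S(3,+2) = 116.1745; S(3,+3) = 133.0525
Terminal payoffs V(N, j) = max(S_T - K, 0):
  V(3,-3) = 0.000000; V(3,-2) = 0.000000; V(3,-1) = 0.000000; V(3,+0) = 1.780000; V(3,+1) = 14.647554; V(3,+2) = 29.384521; V(3,+3) = 46.262492
Backward induction: V(k, j) = exp(-r*dt) * [p_u * V(k+1, j+1) + p_m * V(k+1, j) + p_d * V(k+1, j-1)]
  V(2,-2) = exp(-r*dt) * [p_u*0.000000 + p_m*0.000000 + p_d*0.000000] = 0.000000
  V(2,-1) = exp(-r*dt) * [p_u*1.780000 + p_m*0.000000 + p_d*0.000000] = 0.287867
  V(2,+0) = exp(-r*dt) * [p_u*14.647554 + p_m*1.780000 + p_d*0.000000] = 3.553371
  V(2,+1) = exp(-r*dt) * [p_u*29.384521 + p_m*14.647554 + p_d*1.780000] = 14.803973
  V(2,+2) = exp(-r*dt) * [p_u*46.262492 + p_m*29.384521 + p_d*14.647554] = 29.540928
  V(1,-1) = exp(-r*dt) * [p_u*3.553371 + p_m*0.287867 + p_d*0.000000] = 0.766226
  V(1,+0) = exp(-r*dt) * [p_u*14.803973 + p_m*3.553371 + p_d*0.287867] = 4.808011
  V(1,+1) = exp(-r*dt) * [p_u*29.540928 + p_m*14.803973 + p_d*3.553371] = 15.236623
  V(0,+0) = exp(-r*dt) * [p_u*15.236623 + p_m*4.808011 + p_d*0.766226] = 5.794703


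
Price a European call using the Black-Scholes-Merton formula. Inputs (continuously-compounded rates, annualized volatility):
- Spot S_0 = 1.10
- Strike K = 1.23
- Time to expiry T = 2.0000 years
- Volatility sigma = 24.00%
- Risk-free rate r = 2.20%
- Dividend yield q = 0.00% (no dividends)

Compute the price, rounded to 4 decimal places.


Answer: Price = 0.1179

Derivation:
d1 = (ln(S/K) + (r - q + 0.5*sigma^2) * T) / (sigma * sqrt(T)) = -0.02976916
d2 = d1 - sigma * sqrt(T) = -0.36918042
exp(-rT) = 0.95695396; exp(-qT) = 1.00000000
C = S_0 * exp(-qT) * N(d1) - K * exp(-rT) * N(d2)
N(d1) = 0.48812558; N(d2) = 0.35599662
C = 1.1000 * 1.00000000 * 0.48812558 - 1.2300 * 0.95695396 * 0.35599662 = 0.1179


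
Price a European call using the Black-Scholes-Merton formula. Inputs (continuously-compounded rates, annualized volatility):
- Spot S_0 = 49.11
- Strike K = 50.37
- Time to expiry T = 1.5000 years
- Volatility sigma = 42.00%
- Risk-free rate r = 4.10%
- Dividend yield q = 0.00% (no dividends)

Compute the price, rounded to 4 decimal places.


d1 = (ln(S/K) + (r - q + 0.5*sigma^2) * T) / (sigma * sqrt(T)) = 0.32750634
d2 = d1 - sigma * sqrt(T) = -0.18688650
exp(-rT) = 0.94035295; exp(-qT) = 1.00000000
C = S_0 * exp(-qT) * N(d1) - K * exp(-rT) * N(d2)
N(d1) = 0.62835753; N(d2) = 0.42587481
C = 49.1100 * 1.00000000 * 0.62835753 - 50.3700 * 0.94035295 * 0.42587481 = 10.6868

Answer: Price = 10.6868


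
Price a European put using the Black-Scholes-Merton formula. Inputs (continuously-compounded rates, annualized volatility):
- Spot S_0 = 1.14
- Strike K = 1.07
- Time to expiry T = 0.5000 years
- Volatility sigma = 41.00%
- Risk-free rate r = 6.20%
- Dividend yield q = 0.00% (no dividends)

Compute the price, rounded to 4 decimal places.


Answer: Price = 0.0807

Derivation:
d1 = (ln(S/K) + (r - q + 0.5*sigma^2) * T) / (sigma * sqrt(T)) = 0.47046613
d2 = d1 - sigma * sqrt(T) = 0.18055235
exp(-rT) = 0.96947557; exp(-qT) = 1.00000000
P = K * exp(-rT) * N(-d2) - S_0 * exp(-qT) * N(-d1)
N(-d1) = 0.31901101; N(-d2) = 0.42835948
P = 1.0700 * 0.96947557 * 0.42835948 - 1.1400 * 1.00000000 * 0.31901101 = 0.0807


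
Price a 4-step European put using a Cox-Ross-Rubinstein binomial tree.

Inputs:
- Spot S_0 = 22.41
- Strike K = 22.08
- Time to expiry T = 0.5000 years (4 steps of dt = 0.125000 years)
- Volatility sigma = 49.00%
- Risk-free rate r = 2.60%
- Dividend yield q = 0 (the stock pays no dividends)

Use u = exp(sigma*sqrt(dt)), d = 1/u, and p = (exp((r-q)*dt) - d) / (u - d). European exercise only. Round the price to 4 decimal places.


Answer: Price = V(0,0) = 2.6170

Derivation:
dt = T/N = 0.125000
u = exp(sigma*sqrt(dt)) = 1.189153; d = 1/u = 0.840935
p = (exp((r-q)*dt) - d) / (u - d) = 0.466146
Discount per step: exp(-r*dt) = 0.996755
Stock lattice S(k, i) with i counting down-moves:
  k=0: S(0,0) = 22.4100
  k=1: S(1,0) = 26.6489; S(1,1) = 18.8453
  k=2: S(2,0) = 31.6896; S(2,1) = 22.4100; S(2,2) = 15.8477
  k=3: S(3,0) = 37.6838; S(3,1) = 26.6489; S(3,2) = 18.8453; S(3,3) = 13.3269
  k=4: S(4,0) = 44.8118; S(4,1) = 31.6896; S(4,2) = 22.4100; S(4,3) = 15.8477; S(4,4) = 11.2070
Terminal payoffs V(N, i) = max(K - S_T, 0):
  V(4,0) = 0.000000; V(4,1) = 0.000000; V(4,2) = 0.000000; V(4,3) = 6.232291; V(4,4) = 10.872955
Backward induction: V(k, i) = exp(-r*dt) * [p * V(k+1, i) + (1-p) * V(k+1, i+1)].
  V(3,0) = exp(-r*dt) * [p*0.000000 + (1-p)*0.000000] = 0.000000
  V(3,1) = exp(-r*dt) * [p*0.000000 + (1-p)*0.000000] = 0.000000
  V(3,2) = exp(-r*dt) * [p*0.000000 + (1-p)*6.232291] = 3.316337
  V(3,3) = exp(-r*dt) * [p*6.232291 + (1-p)*10.872955] = 8.681466
  V(2,0) = exp(-r*dt) * [p*0.000000 + (1-p)*0.000000] = 0.000000
  V(2,1) = exp(-r*dt) * [p*0.000000 + (1-p)*3.316337] = 1.764695
  V(2,2) = exp(-r*dt) * [p*3.316337 + (1-p)*8.681466] = 6.160478
  V(1,0) = exp(-r*dt) * [p*0.000000 + (1-p)*1.764695] = 0.939032
  V(1,1) = exp(-r*dt) * [p*1.764695 + (1-p)*6.160478] = 4.098060
  V(0,0) = exp(-r*dt) * [p*0.939032 + (1-p)*4.098060] = 2.616973


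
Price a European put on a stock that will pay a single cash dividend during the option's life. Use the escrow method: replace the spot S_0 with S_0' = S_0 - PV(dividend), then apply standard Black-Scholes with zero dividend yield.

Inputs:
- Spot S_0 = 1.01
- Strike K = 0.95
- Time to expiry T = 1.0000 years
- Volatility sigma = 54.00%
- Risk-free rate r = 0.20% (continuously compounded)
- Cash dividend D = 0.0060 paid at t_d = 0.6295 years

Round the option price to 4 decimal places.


PV(D) = D * exp(-r * t_d) = 0.0060 * 0.99874179 = 0.00599245
S_0' = S_0 - PV(D) = 1.0100 - 0.00599245 = 1.00400755
d1 = (ln(S_0'/K) + (r + sigma^2/2)*T) / (sigma*sqrt(T)) = 0.37609784
d2 = d1 - sigma*sqrt(T) = -0.16390216
exp(-rT) = 0.99800200
N(-d1) = 0.35342208; N(-d2) = 0.56509592
P = K * exp(-rT) * N(-d2) - S_0' * N(-d1) = 0.9500 * 0.99800200 * 0.56509592 - 1.00400755 * 0.35342208 = 0.1809

Answer: Price = 0.1809


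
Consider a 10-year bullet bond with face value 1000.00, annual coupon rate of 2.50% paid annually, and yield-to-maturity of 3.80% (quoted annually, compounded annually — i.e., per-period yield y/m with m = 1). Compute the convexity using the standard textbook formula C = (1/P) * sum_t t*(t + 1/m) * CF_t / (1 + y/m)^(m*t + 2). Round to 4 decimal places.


Coupon per period c = face * coupon_rate / m = 25.000000
Periods per year m = 1; per-period yield y/m = 0.038000
Number of cashflows N = 10
Cashflows (t years, CF_t, discount factor 1/(1+y/m)^(m*t), PV):
  t = 1.0000: CF_t = 25.000000, DF = 0.963391, PV = 24.084778
  t = 2.0000: CF_t = 25.000000, DF = 0.928122, PV = 23.203062
  t = 3.0000: CF_t = 25.000000, DF = 0.894145, PV = 22.353624
  t = 4.0000: CF_t = 25.000000, DF = 0.861411, PV = 21.535284
  t = 5.0000: CF_t = 25.000000, DF = 0.829876, PV = 20.746901
  t = 6.0000: CF_t = 25.000000, DF = 0.799495, PV = 19.987381
  t = 7.0000: CF_t = 25.000000, DF = 0.770227, PV = 19.255666
  t = 8.0000: CF_t = 25.000000, DF = 0.742030, PV = 18.550738
  t = 9.0000: CF_t = 25.000000, DF = 0.714865, PV = 17.871616
  t = 10.0000: CF_t = 1025.000000, DF = 0.688694, PV = 705.911619
Price P = sum_t PV_t = 893.500669
Convexity numerator sum_t t*(t + 1/m) * CF_t / (1+y/m)^(m*t + 2):
  t = 1.0000: term = 44.707249
  t = 2.0000: term = 129.211701
  t = 3.0000: term = 248.962816
  t = 4.0000: term = 399.747617
  t = 5.0000: term = 577.669966
  t = 6.0000: term = 779.130976
  t = 7.0000: term = 1000.810502
  t = 8.0000: term = 1239.649672
  t = 9.0000: term = 1492.834384
  t = 10.0000: term = 72068.968867
Convexity = (1/P) * sum = 77981.693751 / 893.500669 = 87.276592

Answer: Convexity = 87.2766


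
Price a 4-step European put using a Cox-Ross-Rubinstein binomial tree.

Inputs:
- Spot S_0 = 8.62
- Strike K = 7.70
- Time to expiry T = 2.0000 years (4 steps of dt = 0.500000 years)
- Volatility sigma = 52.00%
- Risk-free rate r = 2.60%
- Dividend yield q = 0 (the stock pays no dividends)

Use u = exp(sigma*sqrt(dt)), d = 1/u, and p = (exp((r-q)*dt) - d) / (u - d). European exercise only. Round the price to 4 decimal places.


dt = T/N = 0.500000
u = exp(sigma*sqrt(dt)) = 1.444402; d = 1/u = 0.692328
p = (exp((r-q)*dt) - d) / (u - d) = 0.426496
Discount per step: exp(-r*dt) = 0.987084
Stock lattice S(k, i) with i counting down-moves:
  k=0: S(0,0) = 8.6200
  k=1: S(1,0) = 12.4507; S(1,1) = 5.9679
  k=2: S(2,0) = 17.9839; S(2,1) = 8.6200; S(2,2) = 4.1317
  k=3: S(3,0) = 25.9760; S(3,1) = 12.4507; S(3,2) = 5.9679; S(3,3) = 2.8605
  k=4: S(4,0) = 37.5197; S(4,1) = 17.9839; S(4,2) = 8.6200; S(4,3) = 4.1317; S(4,4) = 1.9804
Terminal payoffs V(N, i) = max(K - S_T, 0):
  V(4,0) = 0.000000; V(4,1) = 0.000000; V(4,2) = 0.000000; V(4,3) = 3.568279; V(4,4) = 5.719592
Backward induction: V(k, i) = exp(-r*dt) * [p * V(k+1, i) + (1-p) * V(k+1, i+1)].
  V(3,0) = exp(-r*dt) * [p*0.000000 + (1-p)*0.000000] = 0.000000
  V(3,1) = exp(-r*dt) * [p*0.000000 + (1-p)*0.000000] = 0.000000
  V(3,2) = exp(-r*dt) * [p*0.000000 + (1-p)*3.568279] = 2.019990
  V(3,3) = exp(-r*dt) * [p*3.568279 + (1-p)*5.719592] = 4.740042
  V(2,0) = exp(-r*dt) * [p*0.000000 + (1-p)*0.000000] = 0.000000
  V(2,1) = exp(-r*dt) * [p*0.000000 + (1-p)*2.019990] = 1.143509
  V(2,2) = exp(-r*dt) * [p*2.019990 + (1-p)*4.740042] = 3.533711
  V(1,0) = exp(-r*dt) * [p*0.000000 + (1-p)*1.143509] = 0.647336
  V(1,1) = exp(-r*dt) * [p*1.143509 + (1-p)*3.533711] = 2.481824
  V(0,0) = exp(-r*dt) * [p*0.647336 + (1-p)*2.481824] = 1.677472

Answer: Price = V(0,0) = 1.6775


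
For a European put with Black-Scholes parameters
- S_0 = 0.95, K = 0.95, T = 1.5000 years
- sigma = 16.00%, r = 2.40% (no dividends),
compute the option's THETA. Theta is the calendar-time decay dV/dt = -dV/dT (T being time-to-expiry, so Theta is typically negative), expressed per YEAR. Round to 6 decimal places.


d1 = 0.2816913204; d2 = 0.0857321410
phi(d1) = 0.3834241224; exp(-qT) = 1.0000000000; exp(-rT) = 0.9646402935
Theta = -S*exp(-qT)*phi(d1)*sigma/(2*sqrt(T)) + r*K*exp(-rT)*N(-d2) - q*S*exp(-qT)*N(-d1)
N(-d1) = 0.3890901052; N(-d2) = 0.4658396757; sqrt(T) = 1.2247448714
Term 1 = -0.9500 * 1.0000000000 * 0.3834241224 * 0.1600 / (2 * 1.2247448714) = -0.0237929009
Term 2 = 0.0240 * 0.9500 * 0.9646402935 * 0.4658396757 = 0.0102455840
Term 3 = 0 (no dividend yield, q = 0)
Theta = -0.0237929009 + (0.0102455840) + (0.0000000000) = -0.013547

Answer: Theta = -0.013547


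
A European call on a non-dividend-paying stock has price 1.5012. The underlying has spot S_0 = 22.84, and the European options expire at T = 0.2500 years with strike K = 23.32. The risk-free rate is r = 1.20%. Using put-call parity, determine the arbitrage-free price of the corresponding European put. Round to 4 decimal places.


Put-call parity: C - P = S_0 * exp(-qT) - K * exp(-rT).
S_0 * exp(-qT) = 22.8400 * 1.00000000 = 22.84000000
K * exp(-rT) = 23.3200 * 0.99700450 = 23.25014484
P = C - S*exp(-qT) + K*exp(-rT)
P = 1.5012 - 22.84000000 + 23.25014484 = 1.9113

Answer: Put price = 1.9113


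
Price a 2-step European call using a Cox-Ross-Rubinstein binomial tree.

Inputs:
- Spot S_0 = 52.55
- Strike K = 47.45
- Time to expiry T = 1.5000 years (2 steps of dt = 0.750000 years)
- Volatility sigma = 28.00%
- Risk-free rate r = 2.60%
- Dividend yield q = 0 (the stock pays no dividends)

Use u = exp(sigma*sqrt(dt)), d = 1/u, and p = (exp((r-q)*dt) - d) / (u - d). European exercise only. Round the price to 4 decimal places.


Answer: Price = V(0,0) = 10.8421

Derivation:
dt = T/N = 0.750000
u = exp(sigma*sqrt(dt)) = 1.274415; d = 1/u = 0.784674
p = (exp((r-q)*dt) - d) / (u - d) = 0.479881
Discount per step: exp(-r*dt) = 0.980689
Stock lattice S(k, i) with i counting down-moves:
  k=0: S(0,0) = 52.5500
  k=1: S(1,0) = 66.9705; S(1,1) = 41.2346
  k=2: S(2,0) = 85.3482; S(2,1) = 52.5500; S(2,2) = 32.3557
Terminal payoffs V(N, i) = max(S_T - K, 0):
  V(2,0) = 37.898197; V(2,1) = 5.100000; V(2,2) = 0.000000
Backward induction: V(k, i) = exp(-r*dt) * [p * V(k+1, i) + (1-p) * V(k+1, i+1)].
  V(1,0) = exp(-r*dt) * [p*37.898197 + (1-p)*5.100000] = 20.436811
  V(1,1) = exp(-r*dt) * [p*5.100000 + (1-p)*0.000000] = 2.400132
  V(0,0) = exp(-r*dt) * [p*20.436811 + (1-p)*2.400132] = 10.842101


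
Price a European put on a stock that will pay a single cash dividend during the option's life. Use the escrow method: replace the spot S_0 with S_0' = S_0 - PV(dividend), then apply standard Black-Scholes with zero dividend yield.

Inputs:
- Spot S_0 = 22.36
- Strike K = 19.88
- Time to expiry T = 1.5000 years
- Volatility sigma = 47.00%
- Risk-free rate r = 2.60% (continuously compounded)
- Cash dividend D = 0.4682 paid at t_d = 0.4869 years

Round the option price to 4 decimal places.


Answer: Price = 3.3811

Derivation:
PV(D) = D * exp(-r * t_d) = 0.4682 * 0.98742039 = 0.46231023
S_0' = S_0 - PV(D) = 22.3600 - 0.46231023 = 21.89768977
d1 = (ln(S_0'/K) + (r + sigma^2/2)*T) / (sigma*sqrt(T)) = 0.52349928
d2 = d1 - sigma*sqrt(T) = -0.05213080
exp(-rT) = 0.96175071
N(-d1) = 0.30031342; N(-d2) = 0.52078777
P = K * exp(-rT) * N(-d2) - S_0' * N(-d1) = 19.8800 * 0.96175071 * 0.52078777 - 21.89768977 * 0.30031342 = 3.3811


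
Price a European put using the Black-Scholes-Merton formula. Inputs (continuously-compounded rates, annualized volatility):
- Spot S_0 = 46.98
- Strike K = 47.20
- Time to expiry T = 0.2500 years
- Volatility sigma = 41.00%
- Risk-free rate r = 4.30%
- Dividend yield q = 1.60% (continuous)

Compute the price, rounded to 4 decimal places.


Answer: Price = 3.7678

Derivation:
d1 = (ln(S/K) + (r - q + 0.5*sigma^2) * T) / (sigma * sqrt(T)) = 0.11263701
d2 = d1 - sigma * sqrt(T) = -0.09236299
exp(-rT) = 0.98930757; exp(-qT) = 0.99600799
P = K * exp(-rT) * N(-d2) - S_0 * exp(-qT) * N(-d1)
N(-d1) = 0.45515917; N(-d2) = 0.53679518
P = 47.2000 * 0.98930757 * 0.53679518 - 46.9800 * 0.99600799 * 0.45515917 = 3.7678


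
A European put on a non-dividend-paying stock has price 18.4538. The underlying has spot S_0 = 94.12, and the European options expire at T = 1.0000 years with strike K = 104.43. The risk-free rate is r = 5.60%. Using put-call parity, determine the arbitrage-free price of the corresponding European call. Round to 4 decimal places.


Answer: Call price = 13.8311

Derivation:
Put-call parity: C - P = S_0 * exp(-qT) - K * exp(-rT).
S_0 * exp(-qT) = 94.1200 * 1.00000000 = 94.12000000
K * exp(-rT) = 104.4300 * 0.94553914 = 98.74265196
C = P + S*exp(-qT) - K*exp(-rT)
C = 18.4538 + 94.12000000 - 98.74265196 = 13.8311


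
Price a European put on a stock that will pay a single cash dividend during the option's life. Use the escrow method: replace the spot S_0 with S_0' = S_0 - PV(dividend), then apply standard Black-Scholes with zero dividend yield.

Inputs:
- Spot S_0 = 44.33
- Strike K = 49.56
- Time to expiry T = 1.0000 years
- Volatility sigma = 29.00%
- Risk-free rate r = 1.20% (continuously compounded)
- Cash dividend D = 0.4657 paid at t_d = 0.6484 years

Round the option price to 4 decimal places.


PV(D) = D * exp(-r * t_d) = 0.4657 * 0.99224939 = 0.46209054
S_0' = S_0 - PV(D) = 44.3300 - 0.46209054 = 43.86790946
d1 = (ln(S_0'/K) + (r + sigma^2/2)*T) / (sigma*sqrt(T)) = -0.23431378
d2 = d1 - sigma*sqrt(T) = -0.52431378
exp(-rT) = 0.98807171
N(-d1) = 0.59262931; N(-d2) = 0.69996984
P = K * exp(-rT) * N(-d2) - S_0' * N(-d1) = 49.5600 * 0.98807171 * 0.69996984 - 43.86790946 * 0.59262931 = 8.2793

Answer: Price = 8.2793


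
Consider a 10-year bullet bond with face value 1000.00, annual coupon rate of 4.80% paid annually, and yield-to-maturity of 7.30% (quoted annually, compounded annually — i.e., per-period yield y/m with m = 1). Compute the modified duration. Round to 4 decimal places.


Answer: Modified duration = 7.4170

Derivation:
Coupon per period c = face * coupon_rate / m = 48.000000
Periods per year m = 1; per-period yield y/m = 0.073000
Number of cashflows N = 10
Cashflows (t years, CF_t, discount factor 1/(1+y/m)^(m*t), PV):
  t = 1.0000: CF_t = 48.000000, DF = 0.931966, PV = 44.734390
  t = 2.0000: CF_t = 48.000000, DF = 0.868561, PV = 41.690950
  t = 3.0000: CF_t = 48.000000, DF = 0.809470, PV = 38.854567
  t = 4.0000: CF_t = 48.000000, DF = 0.754399, PV = 36.211153
  t = 5.0000: CF_t = 48.000000, DF = 0.703075, PV = 33.747579
  t = 6.0000: CF_t = 48.000000, DF = 0.655242, PV = 31.451612
  t = 7.0000: CF_t = 48.000000, DF = 0.610663, PV = 29.311847
  t = 8.0000: CF_t = 48.000000, DF = 0.569118, PV = 27.317658
  t = 9.0000: CF_t = 48.000000, DF = 0.530399, PV = 25.459141
  t = 10.0000: CF_t = 1048.000000, DF = 0.494314, PV = 518.040916
Price P = sum_t PV_t = 826.819812
First compute Macaulay numerator sum_t t * PV_t:
  t * PV_t at t = 1.0000: 44.734390
  t * PV_t at t = 2.0000: 83.381900
  t * PV_t at t = 3.0000: 116.563700
  t * PV_t at t = 4.0000: 144.844611
  t * PV_t at t = 5.0000: 168.737897
  t * PV_t at t = 6.0000: 188.709670
  t * PV_t at t = 7.0000: 205.182928
  t * PV_t at t = 8.0000: 218.541263
  t * PV_t at t = 9.0000: 229.132265
  t * PV_t at t = 10.0000: 5180.409164
Macaulay duration D = 6580.237789 / 826.819812 = 7.958491
Modified duration = D / (1 + y/m) = 7.958491 / (1 + 0.073000) = 7.417046


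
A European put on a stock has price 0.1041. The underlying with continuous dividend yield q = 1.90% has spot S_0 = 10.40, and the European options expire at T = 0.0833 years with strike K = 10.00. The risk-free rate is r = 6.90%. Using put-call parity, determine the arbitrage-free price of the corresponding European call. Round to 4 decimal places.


Put-call parity: C - P = S_0 * exp(-qT) - K * exp(-rT).
S_0 * exp(-qT) = 10.4000 * 0.99841855 = 10.38355294
K * exp(-rT) = 10.0000 * 0.99426879 = 9.94268786
C = P + S*exp(-qT) - K*exp(-rT)
C = 0.1041 + 10.38355294 - 9.94268786 = 0.5450

Answer: Call price = 0.5450


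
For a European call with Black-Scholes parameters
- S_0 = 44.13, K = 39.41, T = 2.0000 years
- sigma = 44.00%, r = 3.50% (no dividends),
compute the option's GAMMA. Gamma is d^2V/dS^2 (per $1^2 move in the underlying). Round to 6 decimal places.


Answer: Gamma = 0.012095

Derivation:
d1 = 0.6054123425; d2 = -0.0168416249
phi(d1) = 0.3321393778; exp(-qT) = 1.0000000000; exp(-rT) = 0.9323938199
Gamma = exp(-qT) * phi(d1) / (S * sigma * sqrt(T)) = 1.0000000000 * 0.3321393778 / (44.1300 * 0.4400 * 1.4142135624) = 0.012095


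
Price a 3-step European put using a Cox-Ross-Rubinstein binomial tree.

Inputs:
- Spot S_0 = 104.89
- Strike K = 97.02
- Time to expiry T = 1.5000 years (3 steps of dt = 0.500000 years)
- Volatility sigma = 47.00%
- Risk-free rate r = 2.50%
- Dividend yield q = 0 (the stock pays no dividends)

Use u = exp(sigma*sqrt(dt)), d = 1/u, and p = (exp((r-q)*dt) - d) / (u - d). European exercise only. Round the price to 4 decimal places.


Answer: Price = V(0,0) = 18.7931

Derivation:
dt = T/N = 0.500000
u = exp(sigma*sqrt(dt)) = 1.394227; d = 1/u = 0.717243
p = (exp((r-q)*dt) - d) / (u - d) = 0.436251
Discount per step: exp(-r*dt) = 0.987578
Stock lattice S(k, i) with i counting down-moves:
  k=0: S(0,0) = 104.8900
  k=1: S(1,0) = 146.2405; S(1,1) = 75.2316
  k=2: S(2,0) = 203.8924; S(2,1) = 104.8900; S(2,2) = 53.9594
  k=3: S(3,0) = 284.2723; S(3,1) = 146.2405; S(3,2) = 75.2316; S(3,3) = 38.7020
Terminal payoffs V(N, i) = max(K - S_T, 0):
  V(3,0) = 0.000000; V(3,1) = 0.000000; V(3,2) = 21.788352; V(3,3) = 58.317987
Backward induction: V(k, i) = exp(-r*dt) * [p * V(k+1, i) + (1-p) * V(k+1, i+1)].
  V(2,0) = exp(-r*dt) * [p*0.000000 + (1-p)*0.000000] = 0.000000
  V(2,1) = exp(-r*dt) * [p*0.000000 + (1-p)*21.788352] = 12.130568
  V(2,2) = exp(-r*dt) * [p*21.788352 + (1-p)*58.317987] = 41.855404
  V(1,0) = exp(-r*dt) * [p*0.000000 + (1-p)*12.130568] = 6.753639
  V(1,1) = exp(-r*dt) * [p*12.130568 + (1-p)*41.855404] = 28.529049
  V(0,0) = exp(-r*dt) * [p*6.753639 + (1-p)*28.529049] = 18.793107


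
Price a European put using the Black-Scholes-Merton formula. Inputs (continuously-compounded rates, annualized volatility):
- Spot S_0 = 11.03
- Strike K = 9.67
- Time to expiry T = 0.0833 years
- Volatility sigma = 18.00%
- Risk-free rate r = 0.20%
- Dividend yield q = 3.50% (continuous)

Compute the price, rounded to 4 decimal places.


Answer: Price = 0.0011

Derivation:
d1 = (ln(S/K) + (r - q + 0.5*sigma^2) * T) / (sigma * sqrt(T)) = 2.50602983
d2 = d1 - sigma * sqrt(T) = 2.45407870
exp(-rT) = 0.99983341; exp(-qT) = 0.99708875
P = K * exp(-rT) * N(-d2) - S_0 * exp(-qT) * N(-d1)
N(-d1) = 0.00610477; N(-d2) = 0.00706230
P = 9.6700 * 0.99983341 * 0.00706230 - 11.0300 * 0.99708875 * 0.00610477 = 0.0011


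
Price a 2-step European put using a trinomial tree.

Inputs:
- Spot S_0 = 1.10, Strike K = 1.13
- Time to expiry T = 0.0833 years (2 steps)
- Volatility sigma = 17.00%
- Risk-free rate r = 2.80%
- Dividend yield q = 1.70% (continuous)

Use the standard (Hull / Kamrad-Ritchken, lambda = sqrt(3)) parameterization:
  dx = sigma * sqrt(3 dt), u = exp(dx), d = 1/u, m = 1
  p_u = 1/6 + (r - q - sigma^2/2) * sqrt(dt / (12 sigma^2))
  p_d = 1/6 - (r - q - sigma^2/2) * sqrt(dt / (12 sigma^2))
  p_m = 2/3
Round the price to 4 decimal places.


Answer: Price = V(0,0) = 0.0403

Derivation:
dt = T/N = 0.041650; dx = sigma*sqrt(3*dt) = 0.060092
u = exp(dx) = 1.061934; d = 1/u = 0.941678
p_u = 0.165471, p_m = 0.666667, p_d = 0.167862
Discount per step: exp(-r*dt) = 0.998834
Stock lattice S(k, j) with j the centered position index:
  k=0: S(0,+0) = 1.1000
  k=1: S(1,-1) = 1.0358; S(1,+0) = 1.1000; S(1,+1) = 1.1681
  k=2: S(2,-2) = 0.9754; S(2,-1) = 1.0358; S(2,+0) = 1.1000; S(2,+1) = 1.1681; S(2,+2) = 1.2405
Terminal payoffs V(N, j) = max(K - S_T, 0):
  V(2,-2) = 0.154567; V(2,-1) = 0.094154; V(2,+0) = 0.030000; V(2,+1) = 0.000000; V(2,+2) = 0.000000
Backward induction: V(k, j) = exp(-r*dt) * [p_u * V(k+1, j+1) + p_m * V(k+1, j) + p_d * V(k+1, j-1)]
  V(1,-1) = exp(-r*dt) * [p_u*0.030000 + p_m*0.094154 + p_d*0.154567] = 0.093571
  V(1,+0) = exp(-r*dt) * [p_u*0.000000 + p_m*0.030000 + p_d*0.094154] = 0.035763
  V(1,+1) = exp(-r*dt) * [p_u*0.000000 + p_m*0.000000 + p_d*0.030000] = 0.005030
  V(0,+0) = exp(-r*dt) * [p_u*0.005030 + p_m*0.035763 + p_d*0.093571] = 0.040334


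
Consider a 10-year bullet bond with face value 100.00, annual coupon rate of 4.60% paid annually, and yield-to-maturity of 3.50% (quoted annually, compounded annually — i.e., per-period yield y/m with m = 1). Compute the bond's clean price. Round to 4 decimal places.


Answer: Price = 109.1483

Derivation:
Coupon per period c = face * coupon_rate / m = 4.600000
Periods per year m = 1; per-period yield y/m = 0.035000
Number of cashflows N = 10
Cashflows (t years, CF_t, discount factor 1/(1+y/m)^(m*t), PV):
  t = 1.0000: CF_t = 4.600000, DF = 0.966184, PV = 4.444444
  t = 2.0000: CF_t = 4.600000, DF = 0.933511, PV = 4.294149
  t = 3.0000: CF_t = 4.600000, DF = 0.901943, PV = 4.148936
  t = 4.0000: CF_t = 4.600000, DF = 0.871442, PV = 4.008634
  t = 5.0000: CF_t = 4.600000, DF = 0.841973, PV = 3.873077
  t = 6.0000: CF_t = 4.600000, DF = 0.813501, PV = 3.742103
  t = 7.0000: CF_t = 4.600000, DF = 0.785991, PV = 3.615558
  t = 8.0000: CF_t = 4.600000, DF = 0.759412, PV = 3.493293
  t = 9.0000: CF_t = 4.600000, DF = 0.733731, PV = 3.375162
  t = 10.0000: CF_t = 104.600000, DF = 0.708919, PV = 74.152908
Price P = sum_t PV_t = 109.148266


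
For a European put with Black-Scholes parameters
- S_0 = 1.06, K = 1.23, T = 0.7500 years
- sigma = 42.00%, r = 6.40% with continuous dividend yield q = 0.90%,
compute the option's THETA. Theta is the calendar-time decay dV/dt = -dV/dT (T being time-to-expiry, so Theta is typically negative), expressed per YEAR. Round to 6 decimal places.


d1 = -0.1136699891; d2 = -0.4774006587
phi(d1) = 0.3963732479; exp(-qT) = 0.9932727301; exp(-rT) = 0.9531337871
Theta = -S*exp(-qT)*phi(d1)*sigma/(2*sqrt(T)) + r*K*exp(-rT)*N(-d2) - q*S*exp(-qT)*N(-d1)
N(-d1) = 0.5452502983; N(-d2) = 0.6834615774; sqrt(T) = 0.8660254038
Term 1 = -1.0600 * 0.9932727301 * 0.3963732479 * 0.4200 / (2 * 0.8660254038) = -0.1011969389
Term 2 = 0.0640 * 1.2300 * 0.9531337871 * 0.6834615774 = 0.0512805949
Term 3 = -0.0090 * 1.0600 * 0.9932727301 * 0.5452502983 = -0.0051666947
Theta = -0.1011969389 + (0.0512805949) + (-0.0051666947) = -0.055083

Answer: Theta = -0.055083


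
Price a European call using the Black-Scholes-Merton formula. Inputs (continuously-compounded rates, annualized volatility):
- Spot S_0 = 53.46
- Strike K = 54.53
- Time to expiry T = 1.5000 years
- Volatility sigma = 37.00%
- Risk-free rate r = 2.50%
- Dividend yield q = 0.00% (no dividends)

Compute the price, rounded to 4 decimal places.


Answer: Price = 9.9742

Derivation:
d1 = (ln(S/K) + (r - q + 0.5*sigma^2) * T) / (sigma * sqrt(T)) = 0.26559906
d2 = d1 - sigma * sqrt(T) = -0.18755654
exp(-rT) = 0.96319442; exp(-qT) = 1.00000000
C = S_0 * exp(-qT) * N(d1) - K * exp(-rT) * N(d2)
N(d1) = 0.60472599; N(d2) = 0.42561215
C = 53.4600 * 1.00000000 * 0.60472599 - 54.5300 * 0.96319442 * 0.42561215 = 9.9742


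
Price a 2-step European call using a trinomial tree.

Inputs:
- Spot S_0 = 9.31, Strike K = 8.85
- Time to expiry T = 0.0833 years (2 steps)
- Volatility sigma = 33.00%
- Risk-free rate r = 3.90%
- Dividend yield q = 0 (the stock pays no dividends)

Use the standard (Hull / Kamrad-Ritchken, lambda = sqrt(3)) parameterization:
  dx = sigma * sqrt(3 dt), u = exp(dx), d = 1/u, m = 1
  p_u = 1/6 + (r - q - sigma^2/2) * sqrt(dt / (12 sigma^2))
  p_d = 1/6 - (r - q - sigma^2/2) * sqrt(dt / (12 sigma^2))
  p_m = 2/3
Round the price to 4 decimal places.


Answer: Price = V(0,0) = 0.6582

Derivation:
dt = T/N = 0.041650; dx = sigma*sqrt(3*dt) = 0.116649
u = exp(dx) = 1.123725; d = 1/u = 0.889897
p_u = 0.163908, p_m = 0.666667, p_d = 0.169425
Discount per step: exp(-r*dt) = 0.998377
Stock lattice S(k, j) with j the centered position index:
  k=0: S(0,+0) = 9.3100
  k=1: S(1,-1) = 8.2849; S(1,+0) = 9.3100; S(1,+1) = 10.4619
  k=2: S(2,-2) = 7.3727; S(2,-1) = 8.2849; S(2,+0) = 9.3100; S(2,+1) = 10.4619; S(2,+2) = 11.7563
Terminal payoffs V(N, j) = max(S_T - K, 0):
  V(2,-2) = 0.000000; V(2,-1) = 0.000000; V(2,+0) = 0.460000; V(2,+1) = 1.611882; V(2,+2) = 2.906281
Backward induction: V(k, j) = exp(-r*dt) * [p_u * V(k+1, j+1) + p_m * V(k+1, j) + p_d * V(k+1, j-1)]
  V(1,-1) = exp(-r*dt) * [p_u*0.460000 + p_m*0.000000 + p_d*0.000000] = 0.075276
  V(1,+0) = exp(-r*dt) * [p_u*1.611882 + p_m*0.460000 + p_d*0.000000] = 0.569941
  V(1,+1) = exp(-r*dt) * [p_u*2.906281 + p_m*1.611882 + p_d*0.460000] = 1.626244
  V(0,+0) = exp(-r*dt) * [p_u*1.626244 + p_m*0.569941 + p_d*0.075276] = 0.658199


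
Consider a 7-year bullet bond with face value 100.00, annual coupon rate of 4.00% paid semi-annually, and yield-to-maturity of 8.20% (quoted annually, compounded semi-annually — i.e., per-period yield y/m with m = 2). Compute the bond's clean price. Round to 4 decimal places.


Answer: Price = 77.9632

Derivation:
Coupon per period c = face * coupon_rate / m = 2.000000
Periods per year m = 2; per-period yield y/m = 0.041000
Number of cashflows N = 14
Cashflows (t years, CF_t, discount factor 1/(1+y/m)^(m*t), PV):
  t = 0.5000: CF_t = 2.000000, DF = 0.960615, PV = 1.921230
  t = 1.0000: CF_t = 2.000000, DF = 0.922781, PV = 1.845562
  t = 1.5000: CF_t = 2.000000, DF = 0.886437, PV = 1.772874
  t = 2.0000: CF_t = 2.000000, DF = 0.851524, PV = 1.703049
  t = 2.5000: CF_t = 2.000000, DF = 0.817987, PV = 1.635974
  t = 3.0000: CF_t = 2.000000, DF = 0.785770, PV = 1.571541
  t = 3.5000: CF_t = 2.000000, DF = 0.754823, PV = 1.509645
  t = 4.0000: CF_t = 2.000000, DF = 0.725094, PV = 1.450188
  t = 4.5000: CF_t = 2.000000, DF = 0.696536, PV = 1.393072
  t = 5.0000: CF_t = 2.000000, DF = 0.669103, PV = 1.338205
  t = 5.5000: CF_t = 2.000000, DF = 0.642750, PV = 1.285500
  t = 6.0000: CF_t = 2.000000, DF = 0.617435, PV = 1.234870
  t = 6.5000: CF_t = 2.000000, DF = 0.593117, PV = 1.186234
  t = 7.0000: CF_t = 102.000000, DF = 0.569757, PV = 58.115230
Price P = sum_t PV_t = 77.963171


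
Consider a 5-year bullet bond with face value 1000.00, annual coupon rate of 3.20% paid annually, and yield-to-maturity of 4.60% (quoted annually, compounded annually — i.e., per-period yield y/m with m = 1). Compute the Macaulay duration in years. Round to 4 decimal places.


Coupon per period c = face * coupon_rate / m = 32.000000
Periods per year m = 1; per-period yield y/m = 0.046000
Number of cashflows N = 5
Cashflows (t years, CF_t, discount factor 1/(1+y/m)^(m*t), PV):
  t = 1.0000: CF_t = 32.000000, DF = 0.956023, PV = 30.592734
  t = 2.0000: CF_t = 32.000000, DF = 0.913980, PV = 29.247356
  t = 3.0000: CF_t = 32.000000, DF = 0.873786, PV = 27.961143
  t = 4.0000: CF_t = 32.000000, DF = 0.835359, PV = 26.731495
  t = 5.0000: CF_t = 1032.000000, DF = 0.798623, PV = 824.178488
Price P = sum_t PV_t = 938.711216
Macaulay numerator sum_t t * PV_t:
  t * PV_t at t = 1.0000: 30.592734
  t * PV_t at t = 2.0000: 58.494712
  t * PV_t at t = 3.0000: 83.883430
  t * PV_t at t = 4.0000: 106.925978
  t * PV_t at t = 5.0000: 4120.892439
Macaulay duration D = (sum_t t * PV_t) / P = 4400.789293 / 938.711216 = 4.688118

Answer: Macaulay duration = 4.6881 years


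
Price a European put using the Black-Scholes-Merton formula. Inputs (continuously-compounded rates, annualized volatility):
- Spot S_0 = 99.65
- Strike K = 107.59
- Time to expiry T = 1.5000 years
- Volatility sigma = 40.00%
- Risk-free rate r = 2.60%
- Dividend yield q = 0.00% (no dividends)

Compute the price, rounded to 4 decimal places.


d1 = (ln(S/K) + (r - q + 0.5*sigma^2) * T) / (sigma * sqrt(T)) = 0.16806835
d2 = d1 - sigma * sqrt(T) = -0.32182960
exp(-rT) = 0.96175071; exp(-qT) = 1.00000000
P = K * exp(-rT) * N(-d2) - S_0 * exp(-qT) * N(-d1)
N(-d1) = 0.43326475; N(-d2) = 0.62620910
P = 107.5900 * 0.96175071 * 0.62620910 - 99.6500 * 1.00000000 * 0.43326475 = 21.6220

Answer: Price = 21.6220


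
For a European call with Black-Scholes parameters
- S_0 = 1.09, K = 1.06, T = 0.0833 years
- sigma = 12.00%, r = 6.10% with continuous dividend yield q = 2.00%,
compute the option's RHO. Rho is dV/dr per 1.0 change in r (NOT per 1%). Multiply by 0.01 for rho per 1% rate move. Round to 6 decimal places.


d1 = 0.9217464829; d2 = 0.8871123957
phi(d1) = 0.2608664150; exp(-qT) = 0.9983353870; exp(-rT) = 0.9949315880
N(d2) = 0.8124908045
Rho = K*T*exp(-rT)*N(d2) = 1.0600 * 0.0833 * 0.9949315880 * 0.8124908045 = 0.071378

Answer: Rho = 0.071378


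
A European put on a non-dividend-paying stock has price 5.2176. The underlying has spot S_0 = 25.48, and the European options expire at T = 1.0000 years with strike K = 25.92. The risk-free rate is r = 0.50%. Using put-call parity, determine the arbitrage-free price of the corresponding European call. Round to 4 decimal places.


Put-call parity: C - P = S_0 * exp(-qT) - K * exp(-rT).
S_0 * exp(-qT) = 25.4800 * 1.00000000 = 25.48000000
K * exp(-rT) = 25.9200 * 0.99501248 = 25.79072346
C = P + S*exp(-qT) - K*exp(-rT)
C = 5.2176 + 25.48000000 - 25.79072346 = 4.9069

Answer: Call price = 4.9069


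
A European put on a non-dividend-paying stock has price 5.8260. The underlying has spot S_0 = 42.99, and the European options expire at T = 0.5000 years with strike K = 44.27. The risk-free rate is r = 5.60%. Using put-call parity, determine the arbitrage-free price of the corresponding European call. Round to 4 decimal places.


Answer: Call price = 5.7684

Derivation:
Put-call parity: C - P = S_0 * exp(-qT) - K * exp(-rT).
S_0 * exp(-qT) = 42.9900 * 1.00000000 = 42.99000000
K * exp(-rT) = 44.2700 * 0.97238837 = 43.04763300
C = P + S*exp(-qT) - K*exp(-rT)
C = 5.8260 + 42.99000000 - 43.04763300 = 5.7684


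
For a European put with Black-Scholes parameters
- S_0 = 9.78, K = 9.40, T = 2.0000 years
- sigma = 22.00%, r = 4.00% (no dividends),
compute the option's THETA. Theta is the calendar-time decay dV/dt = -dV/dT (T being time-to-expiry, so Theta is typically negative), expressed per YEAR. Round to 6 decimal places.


Answer: Theta = -0.120176

Derivation:
d1 = 0.5400682151; d2 = 0.2289412314
phi(d1) = 0.3448052991; exp(-qT) = 1.0000000000; exp(-rT) = 0.9231163464
Theta = -S*exp(-qT)*phi(d1)*sigma/(2*sqrt(T)) + r*K*exp(-rT)*N(-d2) - q*S*exp(-qT)*N(-d1)
N(-d1) = 0.2945749949; N(-d2) = 0.4094572967; sqrt(T) = 1.4142135624
Term 1 = -9.7800 * 1.0000000000 * 0.3448052991 * 0.2200 / (2 * 1.4142135624) = -0.2622952789
Term 2 = 0.0400 * 9.4000 * 0.9231163464 * 0.4094572967 = 0.1421192481
Term 3 = 0 (no dividend yield, q = 0)
Theta = -0.2622952789 + (0.1421192481) + (0.0000000000) = -0.120176


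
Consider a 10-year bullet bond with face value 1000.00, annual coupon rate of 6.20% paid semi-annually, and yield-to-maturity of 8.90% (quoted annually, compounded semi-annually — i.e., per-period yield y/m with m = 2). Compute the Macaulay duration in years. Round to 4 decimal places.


Answer: Macaulay duration = 7.3128 years

Derivation:
Coupon per period c = face * coupon_rate / m = 31.000000
Periods per year m = 2; per-period yield y/m = 0.044500
Number of cashflows N = 20
Cashflows (t years, CF_t, discount factor 1/(1+y/m)^(m*t), PV):
  t = 0.5000: CF_t = 31.000000, DF = 0.957396, PV = 29.679272
  t = 1.0000: CF_t = 31.000000, DF = 0.916607, PV = 28.414813
  t = 1.5000: CF_t = 31.000000, DF = 0.877556, PV = 27.204225
  t = 2.0000: CF_t = 31.000000, DF = 0.840168, PV = 26.045213
  t = 2.5000: CF_t = 31.000000, DF = 0.804374, PV = 24.935580
  t = 3.0000: CF_t = 31.000000, DF = 0.770104, PV = 23.873222
  t = 3.5000: CF_t = 31.000000, DF = 0.737294, PV = 22.856124
  t = 4.0000: CF_t = 31.000000, DF = 0.705883, PV = 21.882359
  t = 4.5000: CF_t = 31.000000, DF = 0.675809, PV = 20.950080
  t = 5.0000: CF_t = 31.000000, DF = 0.647017, PV = 20.057521
  t = 5.5000: CF_t = 31.000000, DF = 0.619451, PV = 19.202988
  t = 6.0000: CF_t = 31.000000, DF = 0.593060, PV = 18.384861
  t = 6.5000: CF_t = 31.000000, DF = 0.567793, PV = 17.601591
  t = 7.0000: CF_t = 31.000000, DF = 0.543603, PV = 16.851690
  t = 7.5000: CF_t = 31.000000, DF = 0.520443, PV = 16.133739
  t = 8.0000: CF_t = 31.000000, DF = 0.498270, PV = 15.446375
  t = 8.5000: CF_t = 31.000000, DF = 0.477042, PV = 14.788296
  t = 9.0000: CF_t = 31.000000, DF = 0.456718, PV = 14.158254
  t = 9.5000: CF_t = 31.000000, DF = 0.437260, PV = 13.555054
  t = 10.0000: CF_t = 1031.000000, DF = 0.418631, PV = 431.608291
Price P = sum_t PV_t = 823.629550
Macaulay numerator sum_t t * PV_t:
  t * PV_t at t = 0.5000: 14.839636
  t * PV_t at t = 1.0000: 28.414813
  t * PV_t at t = 1.5000: 40.806338
  t * PV_t at t = 2.0000: 52.090426
  t * PV_t at t = 2.5000: 62.338950
  t * PV_t at t = 3.0000: 71.619665
  t * PV_t at t = 3.5000: 79.996434
  t * PV_t at t = 4.0000: 87.529436
  t * PV_t at t = 4.5000: 94.275362
  t * PV_t at t = 5.0000: 100.287604
  t * PV_t at t = 5.5000: 105.616433
  t * PV_t at t = 6.0000: 110.309169
  t * PV_t at t = 6.5000: 114.410340
  t * PV_t at t = 7.0000: 117.961833
  t * PV_t at t = 7.5000: 121.003043
  t * PV_t at t = 8.0000: 123.571003
  t * PV_t at t = 8.5000: 125.700518
  t * PV_t at t = 9.0000: 127.424285
  t * PV_t at t = 9.5000: 128.773013
  t * PV_t at t = 10.0000: 4316.082913
Macaulay duration D = (sum_t t * PV_t) / P = 6023.051213 / 823.629550 = 7.312816


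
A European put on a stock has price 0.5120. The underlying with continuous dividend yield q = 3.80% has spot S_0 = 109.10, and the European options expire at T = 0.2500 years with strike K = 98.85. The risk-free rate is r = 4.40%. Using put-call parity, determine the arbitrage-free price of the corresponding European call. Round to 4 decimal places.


Answer: Call price = 10.8118

Derivation:
Put-call parity: C - P = S_0 * exp(-qT) - K * exp(-rT).
S_0 * exp(-qT) = 109.1000 * 0.99054498 = 108.06845758
K * exp(-rT) = 98.8500 * 0.98906028 = 97.76860856
C = P + S*exp(-qT) - K*exp(-rT)
C = 0.5120 + 108.06845758 - 97.76860856 = 10.8118


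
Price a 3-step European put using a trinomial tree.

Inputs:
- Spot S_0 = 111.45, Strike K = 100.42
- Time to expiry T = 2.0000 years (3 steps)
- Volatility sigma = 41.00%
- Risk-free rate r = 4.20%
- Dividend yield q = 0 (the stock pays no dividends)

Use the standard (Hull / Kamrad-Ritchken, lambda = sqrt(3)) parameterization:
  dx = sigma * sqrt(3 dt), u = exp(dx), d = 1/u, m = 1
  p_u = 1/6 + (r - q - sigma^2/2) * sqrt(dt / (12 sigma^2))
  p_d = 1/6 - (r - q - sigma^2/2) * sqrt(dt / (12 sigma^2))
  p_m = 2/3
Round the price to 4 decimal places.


Answer: Price = V(0,0) = 14.3376

Derivation:
dt = T/N = 0.666667; dx = sigma*sqrt(3*dt) = 0.579828
u = exp(dx) = 1.785730; d = 1/u = 0.559995
p_u = 0.142493, p_m = 0.666667, p_d = 0.190841
Discount per step: exp(-r*dt) = 0.972388
Stock lattice S(k, j) with j the centered position index:
  k=0: S(0,+0) = 111.4500
  k=1: S(1,-1) = 62.4114; S(1,+0) = 111.4500; S(1,+1) = 199.0197
  k=2: S(2,-2) = 34.9501; S(2,-1) = 62.4114; S(2,+0) = 111.4500; S(2,+1) = 199.0197; S(2,+2) = 355.3955
  k=3: S(3,-3) = 19.5719; S(3,-2) = 34.9501; S(3,-1) = 62.4114; S(3,+0) = 111.4500; S(3,+1) = 199.0197; S(3,+2) = 355.3955; S(3,+3) = 634.6405
Terminal payoffs V(N, j) = max(K - S_T, 0):
  V(3,-3) = 80.848129; V(3,-2) = 65.469914; V(3,-1) = 38.008566; V(3,+0) = 0.000000; V(3,+1) = 0.000000; V(3,+2) = 0.000000; V(3,+3) = 0.000000
Backward induction: V(k, j) = exp(-r*dt) * [p_u * V(k+1, j+1) + p_m * V(k+1, j) + p_d * V(k+1, j-1)]
  V(2,-2) = exp(-r*dt) * [p_u*38.008566 + p_m*65.469914 + p_d*80.848129] = 62.710936
  V(2,-1) = exp(-r*dt) * [p_u*0.000000 + p_m*38.008566 + p_d*65.469914] = 36.788715
  V(2,+0) = exp(-r*dt) * [p_u*0.000000 + p_m*0.000000 + p_d*38.008566] = 7.053291
  V(2,+1) = exp(-r*dt) * [p_u*0.000000 + p_m*0.000000 + p_d*0.000000] = 0.000000
  V(2,+2) = exp(-r*dt) * [p_u*0.000000 + p_m*0.000000 + p_d*0.000000] = 0.000000
  V(1,-1) = exp(-r*dt) * [p_u*7.053291 + p_m*36.788715 + p_d*62.710936] = 36.463243
  V(1,+0) = exp(-r*dt) * [p_u*0.000000 + p_m*7.053291 + p_d*36.788715] = 11.399282
  V(1,+1) = exp(-r*dt) * [p_u*0.000000 + p_m*0.000000 + p_d*7.053291] = 1.308887
  V(0,+0) = exp(-r*dt) * [p_u*1.308887 + p_m*11.399282 + p_d*36.463243] = 14.337567


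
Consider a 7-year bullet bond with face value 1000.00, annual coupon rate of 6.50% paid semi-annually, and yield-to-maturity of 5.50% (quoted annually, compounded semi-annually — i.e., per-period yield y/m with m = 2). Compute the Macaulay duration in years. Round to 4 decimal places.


Answer: Macaulay duration = 5.7746 years

Derivation:
Coupon per period c = face * coupon_rate / m = 32.500000
Periods per year m = 2; per-period yield y/m = 0.027500
Number of cashflows N = 14
Cashflows (t years, CF_t, discount factor 1/(1+y/m)^(m*t), PV):
  t = 0.5000: CF_t = 32.500000, DF = 0.973236, PV = 31.630170
  t = 1.0000: CF_t = 32.500000, DF = 0.947188, PV = 30.783621
  t = 1.5000: CF_t = 32.500000, DF = 0.921838, PV = 29.959728
  t = 2.0000: CF_t = 32.500000, DF = 0.897166, PV = 29.157886
  t = 2.5000: CF_t = 32.500000, DF = 0.873154, PV = 28.377505
  t = 3.0000: CF_t = 32.500000, DF = 0.849785, PV = 27.618010
  t = 3.5000: CF_t = 32.500000, DF = 0.827041, PV = 26.878842
  t = 4.0000: CF_t = 32.500000, DF = 0.804906, PV = 26.159456
  t = 4.5000: CF_t = 32.500000, DF = 0.783364, PV = 25.459325
  t = 5.0000: CF_t = 32.500000, DF = 0.762398, PV = 24.777932
  t = 5.5000: CF_t = 32.500000, DF = 0.741993, PV = 24.114776
  t = 6.0000: CF_t = 32.500000, DF = 0.722134, PV = 23.469368
  t = 6.5000: CF_t = 32.500000, DF = 0.702807, PV = 22.841234
  t = 7.0000: CF_t = 1032.500000, DF = 0.683997, PV = 706.227188
Price P = sum_t PV_t = 1057.455041
Macaulay numerator sum_t t * PV_t:
  t * PV_t at t = 0.5000: 15.815085
  t * PV_t at t = 1.0000: 30.783621
  t * PV_t at t = 1.5000: 44.939592
  t * PV_t at t = 2.0000: 58.315773
  t * PV_t at t = 2.5000: 70.943762
  t * PV_t at t = 3.0000: 82.854029
  t * PV_t at t = 3.5000: 94.075945
  t * PV_t at t = 4.0000: 104.637826
  t * PV_t at t = 4.5000: 114.566963
  t * PV_t at t = 5.0000: 123.889660
  t * PV_t at t = 5.5000: 132.631266
  t * PV_t at t = 6.0000: 140.816208
  t * PV_t at t = 6.5000: 148.468021
  t * PV_t at t = 7.0000: 4943.590314
Macaulay duration D = (sum_t t * PV_t) / P = 6106.328065 / 1057.455041 = 5.774551
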